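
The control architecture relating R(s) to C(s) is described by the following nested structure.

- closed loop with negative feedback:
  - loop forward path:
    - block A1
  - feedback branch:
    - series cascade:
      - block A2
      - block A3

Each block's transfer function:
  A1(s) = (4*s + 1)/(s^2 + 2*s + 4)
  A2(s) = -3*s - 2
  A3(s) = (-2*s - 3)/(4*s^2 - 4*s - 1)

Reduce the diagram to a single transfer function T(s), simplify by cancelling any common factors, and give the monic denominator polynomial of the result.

Step 1. series reduction of A2, A3 gives (6*s^2 + 13*s + 6)/(4*s^2 - 4*s - 1)
Step 2. collapse the loop (A1 forward, (A2*A3) return) gives (16*s^3 - 12*s^2 - 8*s - 1)/(4*s^4 + 28*s^3 + 65*s^2 + 19*s + 2)
The result of step 2 is T(s) in lowest terms. Its denominator has leading coefficient 4; dividing the denominator through by 4 makes it monic.

Answer: s^4 + 7*s^3 + 65*s^2/4 + 19*s/4 + 1/2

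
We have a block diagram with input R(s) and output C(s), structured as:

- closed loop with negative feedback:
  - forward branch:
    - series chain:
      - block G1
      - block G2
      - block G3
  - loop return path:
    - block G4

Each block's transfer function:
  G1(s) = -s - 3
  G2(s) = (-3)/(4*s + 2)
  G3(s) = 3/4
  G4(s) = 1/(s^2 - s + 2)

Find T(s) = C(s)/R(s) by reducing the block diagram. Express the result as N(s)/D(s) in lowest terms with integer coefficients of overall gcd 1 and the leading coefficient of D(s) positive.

Answer: (9*s^3 + 18*s^2 - 9*s + 54)/(16*s^3 - 8*s^2 + 33*s + 43)

Working:
(1) series reduction of G1, G2, G3, giving (9*s + 27)/(16*s + 8)
(2) collapse the loop ((G1*G2*G3) forward, G4 return); the result is T(s) itself (integer coefficients, no common factor, positive leading denominator coefficient)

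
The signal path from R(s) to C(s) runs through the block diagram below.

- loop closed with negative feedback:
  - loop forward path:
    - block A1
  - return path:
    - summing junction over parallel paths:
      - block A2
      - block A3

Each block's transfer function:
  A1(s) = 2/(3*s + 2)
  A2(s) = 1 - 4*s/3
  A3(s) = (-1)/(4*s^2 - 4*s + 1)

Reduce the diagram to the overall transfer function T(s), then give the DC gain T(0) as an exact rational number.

Reducing step by step:

Step 1 - sum the parallel branches A2, A3 gives (-16*s^3 + 28*s^2 - 16*s)/(12*s^2 - 12*s + 3)
Step 2 - close the feedback loop around A1, (A2+A3) gives (24*s^2 - 24*s + 6)/(4*s^3 + 44*s^2 - 47*s + 6)
That last expression is T(s); at s = 0 only the constant terms survive, so T(0) = 6/6 = 1.

Answer: 1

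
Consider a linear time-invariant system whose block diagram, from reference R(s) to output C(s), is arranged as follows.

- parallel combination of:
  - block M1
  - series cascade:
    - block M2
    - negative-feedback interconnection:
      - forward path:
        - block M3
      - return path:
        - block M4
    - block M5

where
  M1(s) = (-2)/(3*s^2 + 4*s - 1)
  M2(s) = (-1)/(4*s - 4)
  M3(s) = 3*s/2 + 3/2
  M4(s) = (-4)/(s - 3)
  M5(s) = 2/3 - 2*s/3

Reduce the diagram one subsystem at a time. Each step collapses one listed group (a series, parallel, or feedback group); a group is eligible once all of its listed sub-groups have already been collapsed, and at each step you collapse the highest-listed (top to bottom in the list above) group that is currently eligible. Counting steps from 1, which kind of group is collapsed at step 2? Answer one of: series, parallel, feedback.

[1] close the feedback loop around M3, M4
[2] multiply M2, [M3/(1+M3*M4)], M5 (series)
[3] sum the parallel branches M1, (M2*[M3/(1+M3*M4)]*M5)
Step 2 collapses a series group.

Final answer: series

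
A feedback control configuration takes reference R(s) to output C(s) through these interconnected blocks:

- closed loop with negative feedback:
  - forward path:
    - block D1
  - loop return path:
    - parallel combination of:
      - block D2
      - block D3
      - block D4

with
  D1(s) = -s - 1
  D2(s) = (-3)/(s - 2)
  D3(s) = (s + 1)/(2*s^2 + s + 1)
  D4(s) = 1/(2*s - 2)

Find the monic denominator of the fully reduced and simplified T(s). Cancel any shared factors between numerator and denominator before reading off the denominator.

First reduce the diagram to T(s).

Step 1. parallel reduction of D2, D3, D4 = (-8*s^3 - s^2 - 3*s + 8)/(4*s^4 - 10*s^3 + 4*s^2 - 2*s + 4)
Step 2. apply the feedback formula to D1, (D2+D3+D4) = (-4*s^5 + 6*s^4 + 6*s^3 - 2*s^2 - 2*s - 4)/(12*s^4 - s^3 + 8*s^2 - 7*s - 4)
T(s) is the step-2 result (common factors already cancelled). Leading coefficient of the denominator: 12. Divide through by 12 for the monic polynomial.

Answer: s^4 - s^3/12 + 2*s^2/3 - 7*s/12 - 1/3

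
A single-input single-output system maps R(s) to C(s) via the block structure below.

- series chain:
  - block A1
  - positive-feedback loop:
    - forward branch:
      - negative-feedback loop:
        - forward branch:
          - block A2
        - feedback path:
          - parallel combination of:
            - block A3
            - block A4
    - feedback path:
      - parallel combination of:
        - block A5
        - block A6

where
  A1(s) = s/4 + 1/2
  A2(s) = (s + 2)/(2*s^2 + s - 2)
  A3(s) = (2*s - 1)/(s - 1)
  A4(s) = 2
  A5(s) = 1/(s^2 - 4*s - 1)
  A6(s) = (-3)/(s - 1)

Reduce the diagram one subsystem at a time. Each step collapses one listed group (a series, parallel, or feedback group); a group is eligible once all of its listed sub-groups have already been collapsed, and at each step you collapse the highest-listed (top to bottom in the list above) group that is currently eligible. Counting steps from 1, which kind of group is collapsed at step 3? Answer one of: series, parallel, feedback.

Reducing step by step:

Step 1: reduce the parallel group A3, A4
Step 2: collapse the loop (A2 forward, (A3+A4) return)
Step 3: sum the parallel branches A5, A6
Step 4: close the feedback loop around [A2/(1+A2*(A3+A4))], (A5+A6)
Step 5: cascade A1, [[A2/(1+A2*(A3+A4))]/(1-[A2/(1+A2*(A3+A4))]*(A5+A6))]
Step 3: parallel.

Answer: parallel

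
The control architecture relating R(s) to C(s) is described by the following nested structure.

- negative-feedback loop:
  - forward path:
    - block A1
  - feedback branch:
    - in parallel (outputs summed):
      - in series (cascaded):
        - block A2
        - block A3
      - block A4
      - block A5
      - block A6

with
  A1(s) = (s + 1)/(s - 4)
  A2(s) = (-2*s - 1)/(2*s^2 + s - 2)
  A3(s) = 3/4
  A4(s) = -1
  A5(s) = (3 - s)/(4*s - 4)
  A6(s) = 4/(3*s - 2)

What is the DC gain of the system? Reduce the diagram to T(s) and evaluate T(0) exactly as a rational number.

(1) cascade A2, A3, giving (-6*s - 3)/(8*s^2 + 4*s - 8)
(2) parallel reduction of (A2*A3), A4, A5, A6, giving (-30*s^4 + 61*s^3 + 38*s^2 - 121*s + 54)/(24*s^4 - 28*s^3 - 28*s^2 + 48*s - 16)
(3) apply the feedback formula to A1, ((A2*A3)+A4+A5+A6), giving (-24*s^5 + 4*s^4 + 56*s^3 - 20*s^2 - 32*s + 16)/(6*s^5 + 93*s^4 - 183*s^3 - 77*s^2 + 275*s - 118)
That last expression is T(s); at s = 0 only the constant terms survive, so T(0) = 16/(-118) = -8/59.

Therefore the answer is -8/59.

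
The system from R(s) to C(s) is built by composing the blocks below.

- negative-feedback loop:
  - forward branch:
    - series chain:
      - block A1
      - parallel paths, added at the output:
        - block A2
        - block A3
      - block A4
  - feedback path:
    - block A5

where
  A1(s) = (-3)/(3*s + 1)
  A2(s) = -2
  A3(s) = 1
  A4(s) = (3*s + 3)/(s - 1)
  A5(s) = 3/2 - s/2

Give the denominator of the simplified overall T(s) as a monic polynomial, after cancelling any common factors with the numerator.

Step 1 - parallel reduction of A2, A3 -> -1
Step 2 - combine A1, (A2+A3), A4 in series -> (9*s + 9)/(3*s^2 - 2*s - 1)
Step 3 - collapse the loop ((A1*(A2+A3)*A4) forward, A5 return) -> (-18*s - 18)/(3*s^2 - 14*s - 25)
No further cancellation is possible in the step-3 result, so that is T(s). Its denominator becomes monic after dividing by the leading coefficient 3.

Hence the answer: s^2 - 14*s/3 - 25/3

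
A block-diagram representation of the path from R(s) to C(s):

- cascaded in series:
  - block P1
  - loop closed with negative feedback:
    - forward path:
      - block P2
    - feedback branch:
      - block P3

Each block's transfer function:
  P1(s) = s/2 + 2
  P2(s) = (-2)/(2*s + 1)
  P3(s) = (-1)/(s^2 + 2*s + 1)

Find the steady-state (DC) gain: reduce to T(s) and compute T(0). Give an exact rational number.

Step 1: close the feedback loop around P2, P3: (-2*s^2 - 4*s - 2)/(2*s^3 + 5*s^2 + 4*s + 3)
Step 2: series reduction of P1, [P2/(1+P2*P3)]: (-s^3 - 6*s^2 - 9*s - 4)/(2*s^3 + 5*s^2 + 4*s + 3)
Evaluating the step-2 result (the overall T(s)) at s = 0 gives T(0) = -4/3.

Answer: -4/3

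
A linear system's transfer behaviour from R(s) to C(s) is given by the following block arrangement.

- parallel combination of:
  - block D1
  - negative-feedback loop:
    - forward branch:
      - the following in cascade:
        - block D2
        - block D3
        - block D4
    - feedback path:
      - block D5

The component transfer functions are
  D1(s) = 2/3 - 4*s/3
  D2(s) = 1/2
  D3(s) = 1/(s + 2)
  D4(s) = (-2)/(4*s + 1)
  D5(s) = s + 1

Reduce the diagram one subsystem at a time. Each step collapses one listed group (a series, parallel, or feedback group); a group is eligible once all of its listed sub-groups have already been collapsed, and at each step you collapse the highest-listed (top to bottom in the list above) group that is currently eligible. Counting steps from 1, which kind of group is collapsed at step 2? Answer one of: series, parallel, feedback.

Reducing step by step:

(1) multiply D2, D3, D4 (series)
(2) collapse the loop ((D2*D3*D4) forward, D5 return)
(3) combine D1, [(D2*D3*D4)/(1+(D2*D3*D4)*D5)] in parallel
Step 2: feedback.

Answer: feedback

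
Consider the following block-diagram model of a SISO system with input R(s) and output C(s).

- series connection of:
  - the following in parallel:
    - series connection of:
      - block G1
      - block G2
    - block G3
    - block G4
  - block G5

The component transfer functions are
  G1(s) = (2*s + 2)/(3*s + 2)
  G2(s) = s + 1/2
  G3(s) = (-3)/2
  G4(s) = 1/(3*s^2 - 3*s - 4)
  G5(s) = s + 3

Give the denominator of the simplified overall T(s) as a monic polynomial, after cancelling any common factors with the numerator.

Reducing step by step:

[1] combine G1, G2 in series = (2*s^2 + 3*s + 1)/(3*s + 2)
[2] combine (G1*G2), G3, G4 in parallel = (12*s^4 - 21*s^3 - 19*s^2 + 30*s + 20)/(18*s^3 - 6*s^2 - 36*s - 16)
[3] multiply ((G1*G2)+G3+G4), G5 (series) = (12*s^5 + 15*s^4 - 82*s^3 - 27*s^2 + 110*s + 60)/(18*s^3 - 6*s^2 - 36*s - 16)
The result of step 3 is T(s) in lowest terms. Its denominator has leading coefficient 18; dividing the denominator through by 18 makes it monic.

Answer: s^3 - s^2/3 - 2*s - 8/9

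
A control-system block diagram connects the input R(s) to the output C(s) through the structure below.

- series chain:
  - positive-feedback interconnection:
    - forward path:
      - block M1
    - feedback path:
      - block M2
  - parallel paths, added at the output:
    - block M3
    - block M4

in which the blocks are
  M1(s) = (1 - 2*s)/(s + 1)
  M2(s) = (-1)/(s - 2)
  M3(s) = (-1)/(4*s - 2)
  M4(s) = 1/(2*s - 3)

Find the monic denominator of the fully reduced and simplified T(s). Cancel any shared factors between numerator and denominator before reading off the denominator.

Reducing step by step:

(1) close the feedback loop around M1, M2; result (-2*s^2 + 5*s - 2)/(s^2 - 3*s - 1)
(2) add M3, M4 (parallel); result (2*s + 1)/(8*s^2 - 16*s + 6)
(3) multiply [M1/(1-M1*M2)], (M3+M4) (series); result (-2*s^2 + 3*s + 2)/(4*s^3 - 18*s^2 + 14*s + 6)
T(s) is the step-3 result (common factors already cancelled). Leading coefficient of the denominator: 4. Divide through by 4 for the monic polynomial.

Answer: s^3 - 9*s^2/2 + 7*s/2 + 3/2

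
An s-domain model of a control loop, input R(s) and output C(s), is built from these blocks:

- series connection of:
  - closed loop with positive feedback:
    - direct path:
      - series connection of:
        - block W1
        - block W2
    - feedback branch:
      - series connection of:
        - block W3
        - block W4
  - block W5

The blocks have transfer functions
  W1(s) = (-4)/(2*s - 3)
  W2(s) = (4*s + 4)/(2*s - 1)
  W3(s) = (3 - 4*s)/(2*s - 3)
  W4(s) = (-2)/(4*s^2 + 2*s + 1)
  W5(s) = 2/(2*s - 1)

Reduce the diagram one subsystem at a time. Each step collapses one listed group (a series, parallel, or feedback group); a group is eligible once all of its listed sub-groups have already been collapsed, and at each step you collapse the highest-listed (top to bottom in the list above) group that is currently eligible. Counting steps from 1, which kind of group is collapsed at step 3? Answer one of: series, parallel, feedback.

[1] multiply W1, W2 (series)
[2] combine W3, W4 in series
[3] reduce the feedback loop with forward (W1*W2) and return (W3*W4)
[4] combine [(W1*W2)/(1-(W1*W2)*(W3*W4))], W5 in series
Step 3 collapses a feedback group.

Hence the answer: feedback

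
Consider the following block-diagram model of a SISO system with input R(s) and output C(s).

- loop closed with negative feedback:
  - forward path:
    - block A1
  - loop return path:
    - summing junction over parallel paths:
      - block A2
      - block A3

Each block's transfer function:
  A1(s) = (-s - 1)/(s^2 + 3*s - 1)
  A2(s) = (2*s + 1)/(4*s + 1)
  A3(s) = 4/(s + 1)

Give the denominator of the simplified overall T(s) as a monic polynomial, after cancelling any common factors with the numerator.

1. combine A2, A3 in parallel gives (2*s^2 + 19*s + 5)/(4*s^2 + 5*s + 1)
2. close the feedback loop around A1, (A2+A3) gives (-4*s^2 - 5*s - 1)/(4*s^3 + 11*s^2 - 20*s - 6)
The result of step 2 is T(s) in lowest terms. Its denominator has leading coefficient 4; dividing the denominator through by 4 makes it monic.

Hence the answer: s^3 + 11*s^2/4 - 5*s - 3/2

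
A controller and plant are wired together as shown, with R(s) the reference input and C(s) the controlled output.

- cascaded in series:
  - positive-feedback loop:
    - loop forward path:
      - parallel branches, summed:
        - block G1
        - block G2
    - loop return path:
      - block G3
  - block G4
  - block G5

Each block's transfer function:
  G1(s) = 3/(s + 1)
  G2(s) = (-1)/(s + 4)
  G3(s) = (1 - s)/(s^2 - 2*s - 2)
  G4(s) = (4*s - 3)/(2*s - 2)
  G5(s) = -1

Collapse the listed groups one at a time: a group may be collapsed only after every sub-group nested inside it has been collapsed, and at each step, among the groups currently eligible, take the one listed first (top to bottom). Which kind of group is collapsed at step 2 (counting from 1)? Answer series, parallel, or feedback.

[1] sum the parallel branches G1, G2
[2] collapse the loop ((G1+G2) forward, G3 return)
[3] combine [(G1+G2)/(1-(G1+G2)*G3)], G4, G5 in series
At step 2 the group reduced is feedback.

Final answer: feedback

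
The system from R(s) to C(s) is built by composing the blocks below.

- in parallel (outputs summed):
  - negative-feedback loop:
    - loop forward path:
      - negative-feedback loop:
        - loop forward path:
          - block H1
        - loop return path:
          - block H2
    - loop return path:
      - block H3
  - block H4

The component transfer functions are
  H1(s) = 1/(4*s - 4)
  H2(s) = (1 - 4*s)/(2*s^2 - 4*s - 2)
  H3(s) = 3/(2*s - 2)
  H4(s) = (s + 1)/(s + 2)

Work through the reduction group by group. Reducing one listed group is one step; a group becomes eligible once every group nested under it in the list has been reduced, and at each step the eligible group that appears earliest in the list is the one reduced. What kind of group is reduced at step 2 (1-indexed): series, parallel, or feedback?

(1) apply the feedback formula to H1, H2
(2) feedback reduction of [H1/(1+H1*H2)], H3
(3) reduce the parallel group [[H1/(1+H1*H2)]/(1+[H1/(1+H1*H2)]*H3)], H4
Step 2 collapses a feedback group.

Answer: feedback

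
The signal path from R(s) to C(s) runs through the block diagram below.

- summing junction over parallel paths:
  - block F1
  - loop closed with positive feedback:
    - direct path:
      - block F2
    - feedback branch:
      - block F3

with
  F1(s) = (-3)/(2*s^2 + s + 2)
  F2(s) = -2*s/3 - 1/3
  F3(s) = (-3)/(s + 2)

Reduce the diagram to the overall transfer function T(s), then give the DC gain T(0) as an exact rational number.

First reduce the diagram to T(s).

Step 1 - apply the feedback formula to F2, F3 -> (2*s^2 + 5*s + 2)/(3*s - 3)
Step 2 - parallel reduction of F1, [F2/(1-F2*F3)] -> (4*s^4 + 12*s^3 + 13*s^2 + 3*s + 13)/(6*s^3 - 3*s^2 + 3*s - 6)
Step 2 gives the overall T(s). Then T(0) = 13/(-6) = -13/6.

Answer: -13/6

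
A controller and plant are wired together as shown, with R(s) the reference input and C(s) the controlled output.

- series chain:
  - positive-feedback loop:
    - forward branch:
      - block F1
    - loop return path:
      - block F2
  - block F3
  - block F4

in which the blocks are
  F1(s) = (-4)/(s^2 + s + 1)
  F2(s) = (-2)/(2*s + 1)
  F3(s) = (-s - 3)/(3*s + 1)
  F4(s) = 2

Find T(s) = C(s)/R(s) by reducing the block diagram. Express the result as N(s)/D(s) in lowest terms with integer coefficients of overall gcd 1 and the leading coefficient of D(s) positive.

[1] apply the feedback formula to F1, F2: (-8*s - 4)/(2*s^3 + 3*s^2 + 3*s - 7)
[2] series reduction of [F1/(1-F1*F2)], F3, F4, which is the overall transfer function T(s) = C(s)/R(s) in lowest terms

Therefore the answer is (16*s^2 + 56*s + 24)/(6*s^4 + 11*s^3 + 12*s^2 - 18*s - 7).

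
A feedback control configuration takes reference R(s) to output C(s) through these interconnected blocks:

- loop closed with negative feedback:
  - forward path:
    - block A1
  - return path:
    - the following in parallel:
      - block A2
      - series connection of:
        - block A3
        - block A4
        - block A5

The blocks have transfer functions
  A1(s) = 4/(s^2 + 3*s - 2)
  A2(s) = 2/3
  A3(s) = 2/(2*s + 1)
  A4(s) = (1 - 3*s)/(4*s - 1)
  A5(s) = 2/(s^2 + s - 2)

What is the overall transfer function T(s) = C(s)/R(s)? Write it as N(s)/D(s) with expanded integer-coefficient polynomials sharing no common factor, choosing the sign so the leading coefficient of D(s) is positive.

Step 1: series reduction of A3, A4, A5; result (4 - 12*s)/(8*s^4 + 10*s^3 - 15*s^2 - 5*s + 2)
Step 2: add A2, (A3*A4*A5) (parallel); result (16*s^4 + 20*s^3 - 30*s^2 - 46*s + 16)/(24*s^4 + 30*s^3 - 45*s^2 - 15*s + 6)
Step 3: feedback reduction of A1, (A2+(A3*A4*A5)), giving the overall T(s)

Therefore the answer is (96*s^4 + 120*s^3 - 180*s^2 - 60*s + 24)/(24*s^6 + 102*s^5 + 61*s^4 - 130*s^3 - 69*s^2 - 136*s + 52).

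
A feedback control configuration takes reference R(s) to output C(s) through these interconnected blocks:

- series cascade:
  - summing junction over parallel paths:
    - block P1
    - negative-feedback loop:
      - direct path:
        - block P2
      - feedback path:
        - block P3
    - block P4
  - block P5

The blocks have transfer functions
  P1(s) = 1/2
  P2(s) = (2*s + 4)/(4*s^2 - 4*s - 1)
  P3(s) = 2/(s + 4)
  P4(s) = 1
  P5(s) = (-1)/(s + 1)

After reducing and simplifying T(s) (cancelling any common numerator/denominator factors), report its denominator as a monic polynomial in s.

[1] feedback reduction of P2, P3: (2*s^2 + 12*s + 16)/(4*s^3 + 12*s^2 - 13*s + 4)
[2] add P1, [P2/(1+P2*P3)], P4 (parallel): (12*s^3 + 40*s^2 - 15*s + 44)/(8*s^3 + 24*s^2 - 26*s + 8)
[3] reduce the series chain (P1+[P2/(1+P2*P3)]+P4), P5: (-12*s^3 - 40*s^2 + 15*s - 44)/(8*s^4 + 32*s^3 - 2*s^2 - 18*s + 8)
T(s) is the step-3 result (common factors already cancelled). Leading coefficient of the denominator: 8. Divide through by 8 for the monic polynomial.

Answer: s^4 + 4*s^3 - s^2/4 - 9*s/4 + 1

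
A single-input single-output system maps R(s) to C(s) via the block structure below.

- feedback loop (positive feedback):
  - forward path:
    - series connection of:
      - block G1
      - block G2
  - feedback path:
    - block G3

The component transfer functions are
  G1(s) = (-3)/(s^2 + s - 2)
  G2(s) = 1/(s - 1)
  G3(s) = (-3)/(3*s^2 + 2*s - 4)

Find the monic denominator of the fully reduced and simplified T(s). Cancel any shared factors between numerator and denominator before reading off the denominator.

Reducing step by step:

Step 1: combine G1, G2 in series, giving (-3)/(s^3 - 3*s + 2)
Step 2: feedback reduction of (G1*G2), G3, giving (-9*s^2 - 6*s + 12)/(3*s^5 + 2*s^4 - 13*s^3 + 16*s - 17)
T(s) is the step-2 result (common factors already cancelled). Leading coefficient of the denominator: 3. Divide through by 3 for the monic polynomial.

Answer: s^5 + 2*s^4/3 - 13*s^3/3 + 16*s/3 - 17/3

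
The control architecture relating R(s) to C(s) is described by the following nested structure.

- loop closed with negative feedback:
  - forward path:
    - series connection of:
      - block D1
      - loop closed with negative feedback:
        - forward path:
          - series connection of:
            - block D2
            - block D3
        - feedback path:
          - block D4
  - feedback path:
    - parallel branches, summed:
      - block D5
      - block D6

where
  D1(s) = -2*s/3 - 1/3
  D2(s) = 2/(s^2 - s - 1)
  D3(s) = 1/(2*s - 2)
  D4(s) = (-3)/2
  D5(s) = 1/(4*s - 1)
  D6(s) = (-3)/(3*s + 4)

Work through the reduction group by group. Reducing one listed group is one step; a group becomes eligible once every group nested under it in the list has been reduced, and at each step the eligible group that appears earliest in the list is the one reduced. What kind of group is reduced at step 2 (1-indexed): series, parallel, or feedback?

(1) reduce the series chain D2, D3
(2) close the feedback loop around (D2*D3), D4
(3) reduce the series chain D1, [(D2*D3)/(1+(D2*D3)*D4)]
(4) sum the parallel branches D5, D6
(5) feedback reduction of (D1*[(D2*D3)/(1+(D2*D3)*D4)]), (D5+D6)
So the answer for step 2 is feedback.

Hence the answer: feedback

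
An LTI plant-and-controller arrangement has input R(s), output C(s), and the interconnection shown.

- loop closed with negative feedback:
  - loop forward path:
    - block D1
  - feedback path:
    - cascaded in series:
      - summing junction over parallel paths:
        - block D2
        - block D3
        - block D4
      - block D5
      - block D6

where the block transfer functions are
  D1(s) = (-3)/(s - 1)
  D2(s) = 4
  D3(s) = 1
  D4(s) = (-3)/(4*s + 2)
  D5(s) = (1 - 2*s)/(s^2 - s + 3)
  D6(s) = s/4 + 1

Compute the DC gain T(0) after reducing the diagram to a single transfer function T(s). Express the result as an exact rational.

Answer: 2/3

Working:
(1) add D2, D3, D4 (parallel) = (20*s + 7)/(4*s + 2)
(2) series reduction of (D2+D3+D4), D5, D6 = (-40*s^3 - 154*s^2 + 31*s + 28)/(16*s^3 - 8*s^2 + 40*s + 24)
(3) apply the feedback formula to D1, ((D2+D3+D4)*D5*D6) = (-48*s^3 + 24*s^2 - 120*s - 72)/(16*s^4 + 96*s^3 + 510*s^2 - 109*s - 108)
DC gain: substitute s = 0 into T(s) from step 3: T(0) = -72/(-108) = 2/3.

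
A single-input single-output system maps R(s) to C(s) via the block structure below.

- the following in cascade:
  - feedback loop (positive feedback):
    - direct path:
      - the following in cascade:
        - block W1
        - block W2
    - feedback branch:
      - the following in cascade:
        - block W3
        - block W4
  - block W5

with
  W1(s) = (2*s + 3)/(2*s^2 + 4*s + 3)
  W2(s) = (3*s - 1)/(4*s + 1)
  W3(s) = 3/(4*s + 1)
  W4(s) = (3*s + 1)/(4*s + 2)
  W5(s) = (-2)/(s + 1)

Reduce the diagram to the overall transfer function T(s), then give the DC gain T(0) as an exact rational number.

1. multiply W1, W2 (series): (6*s^2 + 7*s - 3)/(8*s^3 + 18*s^2 + 16*s + 3)
2. series reduction of W3, W4: (9*s + 3)/(16*s^2 + 12*s + 2)
3. apply the feedback formula to (W1*W2), (W3*W4): (96*s^4 + 184*s^3 + 48*s^2 - 22*s - 6)/(128*s^5 + 384*s^4 + 434*s^3 + 195*s^2 + 74*s + 15)
4. combine [(W1*W2)/(1-(W1*W2)*(W3*W4))], W5 in series: (-192*s^4 - 368*s^3 - 96*s^2 + 44*s + 12)/(128*s^6 + 512*s^5 + 818*s^4 + 629*s^3 + 269*s^2 + 89*s + 15)
Evaluating the step-4 result (the overall T(s)) at s = 0 gives T(0) = 12/15 = 4/5.

Therefore the answer is 4/5.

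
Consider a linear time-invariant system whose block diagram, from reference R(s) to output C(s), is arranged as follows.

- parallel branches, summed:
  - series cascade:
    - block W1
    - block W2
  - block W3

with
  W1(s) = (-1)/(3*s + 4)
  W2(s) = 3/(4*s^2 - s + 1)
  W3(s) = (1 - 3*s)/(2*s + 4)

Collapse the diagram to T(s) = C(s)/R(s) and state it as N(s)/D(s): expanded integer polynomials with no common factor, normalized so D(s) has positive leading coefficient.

The answer is (-36*s^4 - 27*s^3 + 16*s^2 - 19*s - 8)/(24*s^4 + 74*s^3 + 50*s^2 + 4*s + 16).

Reasoning:
[1] combine W1, W2 in series -> (-3)/(12*s^3 + 13*s^2 - s + 4)
[2] combine (W1*W2), W3 in parallel - this is the overall T(s), already in the required normalized form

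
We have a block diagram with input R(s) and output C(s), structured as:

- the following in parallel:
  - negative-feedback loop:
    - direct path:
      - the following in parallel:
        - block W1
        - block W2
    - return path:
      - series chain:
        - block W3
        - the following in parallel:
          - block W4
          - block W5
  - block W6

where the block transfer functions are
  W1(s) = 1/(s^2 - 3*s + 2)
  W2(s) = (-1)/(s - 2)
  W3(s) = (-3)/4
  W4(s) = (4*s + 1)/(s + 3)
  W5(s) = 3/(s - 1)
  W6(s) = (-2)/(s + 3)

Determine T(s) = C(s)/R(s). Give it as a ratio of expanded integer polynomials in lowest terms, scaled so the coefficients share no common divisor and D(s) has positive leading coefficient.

(1) parallel reduction of W1, W2 gives (-1)/(s - 1)
(2) combine W4, W5 in parallel gives (4*s^2 + 8)/(s^2 + 2*s - 3)
(3) combine W3, (W4+W5) in series gives (-3*s^2 - 6)/(s^2 + 2*s - 3)
(4) reduce the feedback loop with forward (W1+W2) and return (W3*(W4+W5)) gives (-s^2 - 2*s + 3)/(s^3 + 4*s^2 - 5*s + 9)
(5) sum the parallel branches [(W1+W2)/(1+(W1+W2)*(W3*(W4+W5)))], W6, which is the overall transfer function T(s) = C(s)/R(s) in lowest terms

Answer: (-3*s^3 - 13*s^2 + 7*s - 9)/(s^4 + 7*s^3 + 7*s^2 - 6*s + 27)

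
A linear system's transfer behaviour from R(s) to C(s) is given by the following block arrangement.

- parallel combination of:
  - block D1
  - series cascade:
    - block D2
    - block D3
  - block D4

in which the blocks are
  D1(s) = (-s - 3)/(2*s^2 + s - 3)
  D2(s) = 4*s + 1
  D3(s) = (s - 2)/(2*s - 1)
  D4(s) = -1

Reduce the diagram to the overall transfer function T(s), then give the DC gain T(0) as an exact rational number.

Answer: 2

Working:
1. series reduction of D2, D3; result (4*s^2 - 7*s - 2)/(2*s - 1)
2. add D1, (D2*D3), D4 (parallel); result (8*s^4 - 14*s^3 - 25*s^2 + 21*s + 6)/(4*s^3 - 7*s + 3)
Step 2 gives the overall T(s). Then T(0) = 6/3 = 2.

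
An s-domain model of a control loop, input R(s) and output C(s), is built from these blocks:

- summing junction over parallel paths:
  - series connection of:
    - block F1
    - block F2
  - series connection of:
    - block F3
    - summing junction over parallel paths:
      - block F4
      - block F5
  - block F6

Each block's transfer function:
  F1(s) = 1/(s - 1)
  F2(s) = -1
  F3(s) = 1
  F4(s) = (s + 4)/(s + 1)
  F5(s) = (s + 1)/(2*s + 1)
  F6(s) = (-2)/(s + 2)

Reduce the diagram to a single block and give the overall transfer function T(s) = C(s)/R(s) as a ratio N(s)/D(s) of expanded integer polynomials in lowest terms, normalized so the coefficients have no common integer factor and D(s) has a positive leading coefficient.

First reduce the diagram to T(s).

[1] reduce the series chain F1, F2 -> (-1)/(s - 1)
[2] combine F4, F5 in parallel -> (3*s^2 + 11*s + 5)/(2*s^2 + 3*s + 1)
[3] cascade F3, (F4+F5) -> (3*s^2 + 11*s + 5)/(2*s^2 + 3*s + 1)
[4] add (F1*F2), (F3*(F4+F5)), F6 (parallel), which is the overall transfer function T(s) = C(s)/R(s) in lowest terms

Answer: (3*s^4 + 8*s^3 + s^2 - 20*s - 10)/(2*s^4 + 5*s^3 - 5*s - 2)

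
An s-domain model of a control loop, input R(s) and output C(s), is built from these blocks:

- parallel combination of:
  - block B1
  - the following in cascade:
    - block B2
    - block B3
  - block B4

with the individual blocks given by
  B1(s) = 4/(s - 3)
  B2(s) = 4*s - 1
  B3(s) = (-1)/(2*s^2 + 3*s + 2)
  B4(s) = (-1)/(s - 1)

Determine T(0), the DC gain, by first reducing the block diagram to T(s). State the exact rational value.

Answer: 1/6

Working:
Step 1: cascade B2, B3 gives (1 - 4*s)/(2*s^2 + 3*s + 2)
Step 2: parallel reduction of B1, (B2*B3), B4 gives (2*s^3 + 24*s^2 - 13*s + 1)/(2*s^4 - 5*s^3 - 4*s^2 + s + 6)
DC gain: substitute s = 0 into T(s) from step 2: T(0) = 1/6.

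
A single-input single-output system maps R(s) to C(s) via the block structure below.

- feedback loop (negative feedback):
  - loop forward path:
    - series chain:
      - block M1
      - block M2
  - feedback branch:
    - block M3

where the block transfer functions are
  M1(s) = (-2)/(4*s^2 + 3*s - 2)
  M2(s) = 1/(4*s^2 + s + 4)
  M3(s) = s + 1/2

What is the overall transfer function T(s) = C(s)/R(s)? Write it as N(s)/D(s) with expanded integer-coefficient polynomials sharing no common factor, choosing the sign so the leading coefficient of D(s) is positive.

First reduce the diagram to T(s).

1. reduce the series chain M1, M2, giving (-2)/(16*s^4 + 16*s^3 + 11*s^2 + 10*s - 8)
2. close the feedback loop around (M1*M2), M3: this yields T(s), and no further normalization is needed

Answer: (-2)/(16*s^4 + 16*s^3 + 11*s^2 + 8*s - 9)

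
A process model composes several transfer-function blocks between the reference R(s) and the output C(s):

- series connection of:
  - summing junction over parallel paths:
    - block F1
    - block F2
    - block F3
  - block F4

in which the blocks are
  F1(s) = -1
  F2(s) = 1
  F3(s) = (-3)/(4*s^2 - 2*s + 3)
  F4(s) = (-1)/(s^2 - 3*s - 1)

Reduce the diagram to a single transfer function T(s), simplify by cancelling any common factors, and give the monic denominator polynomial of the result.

First reduce the diagram to T(s).

Step 1 - combine F1, F2, F3 in parallel, giving (-3)/(4*s^2 - 2*s + 3)
Step 2 - cascade (F1+F2+F3), F4, giving 3/(4*s^4 - 14*s^3 + 5*s^2 - 7*s - 3)
The result of step 2 is T(s) in lowest terms. Its denominator has leading coefficient 4; dividing the denominator through by 4 makes it monic.

Answer: s^4 - 7*s^3/2 + 5*s^2/4 - 7*s/4 - 3/4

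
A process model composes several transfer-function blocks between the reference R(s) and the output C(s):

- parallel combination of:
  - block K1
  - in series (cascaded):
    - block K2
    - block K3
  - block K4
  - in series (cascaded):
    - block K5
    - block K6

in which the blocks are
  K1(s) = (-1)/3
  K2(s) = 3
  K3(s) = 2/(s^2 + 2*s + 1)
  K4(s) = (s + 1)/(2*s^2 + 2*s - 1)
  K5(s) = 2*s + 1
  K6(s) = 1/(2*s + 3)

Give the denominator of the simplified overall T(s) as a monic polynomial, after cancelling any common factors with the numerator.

First reduce the diagram to T(s).

Step 1. reduce the series chain K2, K3 gives 6/(s^2 + 2*s + 1)
Step 2. cascade K5, K6 gives (2*s + 1)/(2*s + 3)
Step 3. parallel reduction of K1, (K2*K3), K4, (K5*K6) gives (8*s^5 + 30*s^4 + 119*s^3 + 225*s^2 + 101*s - 45)/(12*s^5 + 54*s^4 + 84*s^3 + 45*s^2 - 6*s - 9)
That last expression is T(s), already simplified. Scaling its denominator by 1/12 (the reciprocal of the leading coefficient) yields the monic denominator.

Answer: s^5 + 9*s^4/2 + 7*s^3 + 15*s^2/4 - s/2 - 3/4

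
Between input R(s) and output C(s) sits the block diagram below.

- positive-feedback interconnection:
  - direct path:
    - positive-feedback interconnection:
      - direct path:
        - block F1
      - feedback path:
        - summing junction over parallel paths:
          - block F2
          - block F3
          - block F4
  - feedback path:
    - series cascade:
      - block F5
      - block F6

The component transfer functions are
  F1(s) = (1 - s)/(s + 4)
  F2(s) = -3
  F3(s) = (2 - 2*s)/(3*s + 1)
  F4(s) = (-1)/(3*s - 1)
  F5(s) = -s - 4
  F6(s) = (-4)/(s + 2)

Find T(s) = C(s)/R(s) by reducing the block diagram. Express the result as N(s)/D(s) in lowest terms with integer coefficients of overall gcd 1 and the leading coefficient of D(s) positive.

First reduce the diagram to T(s).

Step 1. add F2, F3, F4 (parallel): (-33*s^2 + 5*s)/(9*s^2 - 1)
Step 2. collapse the loop (F1 forward, (F2+F3+F4) return): (9*s^3 - 9*s^2 - s + 1)/(24*s^3 - 74*s^2 + 6*s + 4)
Step 3. combine F5, F6 in series: (4*s + 16)/(s + 2)
Step 4. collapse the loop ([F1/(1-F1*(F2+F3+F4))] forward, (F5*F6) return) - this is the overall T(s), already in the required normalized form

Answer: (-9*s^4 - 9*s^3 + 19*s^2 + s - 2)/(12*s^4 + 134*s^3 - 6*s^2 - 28*s + 8)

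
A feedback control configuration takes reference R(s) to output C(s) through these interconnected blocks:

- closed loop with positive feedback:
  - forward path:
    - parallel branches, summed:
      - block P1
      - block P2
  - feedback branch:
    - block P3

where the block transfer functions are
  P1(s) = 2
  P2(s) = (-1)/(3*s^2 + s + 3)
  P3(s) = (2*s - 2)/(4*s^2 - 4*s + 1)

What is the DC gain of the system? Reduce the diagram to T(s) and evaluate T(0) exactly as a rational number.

Step 1 - sum the parallel branches P1, P2 gives (6*s^2 + 2*s + 5)/(3*s^2 + s + 3)
Step 2 - feedback reduction of (P1+P2), P3 gives (24*s^4 - 16*s^3 + 18*s^2 - 18*s + 5)/(12*s^4 - 20*s^3 + 19*s^2 - 17*s + 13)
DC gain: substitute s = 0 into T(s) from step 2: T(0) = 5/13.

Final answer: 5/13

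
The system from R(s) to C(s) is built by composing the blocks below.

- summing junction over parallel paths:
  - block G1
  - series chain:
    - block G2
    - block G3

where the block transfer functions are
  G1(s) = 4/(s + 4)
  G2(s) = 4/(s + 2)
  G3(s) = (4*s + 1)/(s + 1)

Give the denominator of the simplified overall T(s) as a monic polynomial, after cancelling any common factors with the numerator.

Reducing step by step:

(1) combine G2, G3 in series -> (16*s + 4)/(s^2 + 3*s + 2)
(2) reduce the parallel group G1, (G2*G3) -> (20*s^2 + 80*s + 24)/(s^3 + 7*s^2 + 14*s + 8)
Step 2 gives the fully reduced T(s), with no common factor left to cancel. The denominator is already monic (leading coefficient 1).

Answer: s^3 + 7*s^2 + 14*s + 8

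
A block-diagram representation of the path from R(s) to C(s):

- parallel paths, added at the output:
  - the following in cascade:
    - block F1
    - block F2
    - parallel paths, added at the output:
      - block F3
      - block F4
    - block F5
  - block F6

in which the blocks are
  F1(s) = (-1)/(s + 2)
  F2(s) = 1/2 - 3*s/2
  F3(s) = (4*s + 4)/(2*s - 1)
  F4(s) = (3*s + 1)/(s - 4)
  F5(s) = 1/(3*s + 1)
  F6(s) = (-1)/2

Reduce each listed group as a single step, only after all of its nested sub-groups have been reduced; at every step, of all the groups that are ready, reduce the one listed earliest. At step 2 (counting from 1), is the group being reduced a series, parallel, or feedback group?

Reducing step by step:

Step 1. reduce the parallel group F3, F4
Step 2. cascade F1, F2, (F3+F4), F5
Step 3. add (F1*F2*(F3+F4)*F5), F6 (parallel)
Step 2: series.

Answer: series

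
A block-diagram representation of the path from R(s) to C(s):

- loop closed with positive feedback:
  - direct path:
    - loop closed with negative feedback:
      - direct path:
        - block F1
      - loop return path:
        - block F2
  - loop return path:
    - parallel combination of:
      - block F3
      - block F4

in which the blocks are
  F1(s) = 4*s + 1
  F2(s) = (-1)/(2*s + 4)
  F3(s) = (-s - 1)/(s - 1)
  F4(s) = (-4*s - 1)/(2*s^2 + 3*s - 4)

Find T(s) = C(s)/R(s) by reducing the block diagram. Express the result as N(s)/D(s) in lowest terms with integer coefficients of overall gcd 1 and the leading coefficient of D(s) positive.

(1) apply the feedback formula to F1, F2 = (-8*s^2 - 18*s - 4)/(2*s - 3)
(2) add F3, F4 (parallel) = (-2*s^3 - 9*s^2 + 4*s + 5)/(2*s^3 + s^2 - 7*s + 4)
(3) collapse the loop ([F1/(1+F1*F2)] forward, (F3+F4) return); the result is T(s) itself (integer coefficients, no common factor, positive leading denominator coefficient)

Answer: (16*s^5 + 44*s^4 - 30*s^3 - 90*s^2 + 44*s + 16)/(16*s^5 + 104*s^4 + 142*s^3 - 59*s^2 - 135*s - 8)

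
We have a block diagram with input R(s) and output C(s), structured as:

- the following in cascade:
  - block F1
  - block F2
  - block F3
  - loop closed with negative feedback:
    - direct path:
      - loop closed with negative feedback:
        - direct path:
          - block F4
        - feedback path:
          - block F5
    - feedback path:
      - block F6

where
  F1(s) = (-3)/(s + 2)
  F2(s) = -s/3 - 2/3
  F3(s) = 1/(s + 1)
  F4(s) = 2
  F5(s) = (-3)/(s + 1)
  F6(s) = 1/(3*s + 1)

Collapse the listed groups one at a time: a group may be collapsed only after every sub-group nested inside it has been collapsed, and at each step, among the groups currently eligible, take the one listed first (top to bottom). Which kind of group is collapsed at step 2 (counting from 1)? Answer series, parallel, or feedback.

Step 1 - reduce the feedback loop with forward F4 and return F5
Step 2 - close the feedback loop around [F4/(1+F4*F5)], F6
Step 3 - reduce the series chain F1, F2, F3, [[F4/(1+F4*F5)]/(1+[F4/(1+F4*F5)]*F6)]
Step 2: feedback.

Hence the answer: feedback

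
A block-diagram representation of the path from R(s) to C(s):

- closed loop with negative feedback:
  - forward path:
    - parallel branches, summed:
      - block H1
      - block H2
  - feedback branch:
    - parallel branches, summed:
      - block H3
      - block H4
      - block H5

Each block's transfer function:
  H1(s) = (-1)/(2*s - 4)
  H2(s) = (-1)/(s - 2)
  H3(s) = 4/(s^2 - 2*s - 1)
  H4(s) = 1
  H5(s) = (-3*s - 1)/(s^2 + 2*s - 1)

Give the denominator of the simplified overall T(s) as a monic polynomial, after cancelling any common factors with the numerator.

The answer is s^5 - 7*s^4/2 - 3*s^3/2 + 15*s^2/2 - 37*s/2 + 1.

Reasoning:
[1] combine H1, H2 in parallel: (-3)/(2*s - 4)
[2] add H3, H4, H5 (parallel): (s^4 - 3*s^3 + 3*s^2 + 13*s - 2)/(s^4 - 6*s^2 + 1)
[3] reduce the feedback loop with forward (H1+H2) and return (H3+H4+H5): (-3*s^4 + 18*s^2 - 3)/(2*s^5 - 7*s^4 - 3*s^3 + 15*s^2 - 37*s + 2)
Step 3 gives the fully reduced T(s), with no common factor left to cancel. The denominator's leading coefficient is 2, so divide each of its coefficients by 2 to get the monic form.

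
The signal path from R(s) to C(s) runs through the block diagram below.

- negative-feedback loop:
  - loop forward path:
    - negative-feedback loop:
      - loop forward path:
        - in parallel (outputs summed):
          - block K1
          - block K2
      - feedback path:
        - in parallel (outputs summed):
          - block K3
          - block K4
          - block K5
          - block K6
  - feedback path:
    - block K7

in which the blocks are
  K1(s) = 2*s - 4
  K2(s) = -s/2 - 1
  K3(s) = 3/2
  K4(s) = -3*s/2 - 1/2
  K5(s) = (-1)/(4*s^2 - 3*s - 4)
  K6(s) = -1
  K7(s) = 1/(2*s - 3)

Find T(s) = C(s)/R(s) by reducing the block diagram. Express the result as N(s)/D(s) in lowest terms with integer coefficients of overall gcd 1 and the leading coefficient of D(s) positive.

Step 1 - sum the parallel branches K1, K2 gives 3*s/2 - 5
Step 2 - add K3, K4, K5, K6 (parallel) gives (-12*s^3 + 9*s^2 + 12*s - 2)/(8*s^2 - 6*s - 8)
Step 3 - reduce the feedback loop with forward (K1+K2) and return (K3+K4+K5+K6) gives (-24*s^3 + 98*s^2 - 36*s - 80)/(36*s^4 - 147*s^3 + 38*s^2 + 138*s - 4)
Step 4 - reduce the feedback loop with forward [(K1+K2)/(1+(K1+K2)*(K3+K4+K5+K6))] and return K7: this yields T(s), and no further normalization is needed

Final answer: (-48*s^4 + 268*s^3 - 366*s^2 - 52*s + 240)/(72*s^5 - 402*s^4 + 493*s^3 + 260*s^2 - 458*s - 68)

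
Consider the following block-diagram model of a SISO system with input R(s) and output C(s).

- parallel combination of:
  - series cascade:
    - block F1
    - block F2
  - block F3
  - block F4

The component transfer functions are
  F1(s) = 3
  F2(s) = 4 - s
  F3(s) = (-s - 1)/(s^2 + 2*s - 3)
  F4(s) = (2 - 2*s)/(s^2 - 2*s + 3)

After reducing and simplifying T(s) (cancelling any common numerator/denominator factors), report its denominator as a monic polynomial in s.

[1] series reduction of F1, F2, giving 12 - 3*s
[2] sum the parallel branches (F1*F2), F3, F4, giving (-3*s^5 + 12*s^4 + 9*s^3 - 85*s^2 + 180*s - 117)/(s^4 - 4*s^2 + 12*s - 9)
Step 2 gives the fully reduced T(s), with no common factor left to cancel. The denominator is already monic (leading coefficient 1).

Therefore the answer is s^4 - 4*s^2 + 12*s - 9.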